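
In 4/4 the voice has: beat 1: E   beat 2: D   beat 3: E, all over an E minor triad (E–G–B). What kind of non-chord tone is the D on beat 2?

The harmony at that moment is E minor triad (E, G, B); D is not a chord tone.
It is approached by step down from E and left by step up to E.
Step away and step back to the same note — a neighbor tone (lower neighbor).

Lower neighbor tone.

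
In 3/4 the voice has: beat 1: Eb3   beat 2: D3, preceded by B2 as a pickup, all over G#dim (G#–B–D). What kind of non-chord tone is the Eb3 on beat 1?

Appoggiatura.

The harmony at that moment is G# diminished triad (G#, B, D); Eb3 is not a chord tone.
It is approached by leap up from B2 and left by step down to D3.
Leap in, step out, metrically accented — an appoggiatura.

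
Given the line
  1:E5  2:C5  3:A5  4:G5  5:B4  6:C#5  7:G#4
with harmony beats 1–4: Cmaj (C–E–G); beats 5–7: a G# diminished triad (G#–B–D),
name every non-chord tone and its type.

A5 (beat 3) — appoggiatura; C#5 (beat 6) — escape tone.

The harmony at that moment is C major triad (C, E, G); A5 is not a chord tone.
It is approached by leap up from C5 and left by step down to G5.
Leap in, step out — an appoggiatura.
The harmony at that moment is G# diminished triad (G#, B, D); C#5 is not a chord tone.
It is approached by step up from B4 and left by leap down to G#4.
Step in, leap out — an escape tone.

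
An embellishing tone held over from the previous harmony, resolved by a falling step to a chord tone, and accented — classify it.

Approach: by preparation — the pitch is first a chord tone, then held (tied or repeated) while the harmony changes under it. Departure: down by step. Metric position: strong.
A prepared dissonance that resolves downward by step — a suspension. (The same figure resolving upward would be a retardation.)

Suspension.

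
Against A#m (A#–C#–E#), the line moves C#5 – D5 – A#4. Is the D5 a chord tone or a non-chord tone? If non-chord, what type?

Non-chord tone — an escape tone.

The harmony at that moment is A# minor triad (A#, C#, E#); D5 is not a chord tone.
It is approached by step up from C#5 and left by leap down to A#4.
Step in, leap out — an escape tone.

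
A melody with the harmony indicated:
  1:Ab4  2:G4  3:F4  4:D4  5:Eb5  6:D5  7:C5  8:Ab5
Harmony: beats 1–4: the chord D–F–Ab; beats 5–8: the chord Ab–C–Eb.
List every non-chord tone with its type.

G4 (beat 2) — passing tone; D5 (beat 6) — passing tone.

The harmony at that moment is D diminished triad (D, F, Ab); G4 is not a chord tone.
It is approached by step down from Ab4 and left by step down to F4.
Step in, step out in the same direction — a passing tone.
The harmony at that moment is Ab major triad (Ab, C, Eb); D5 is not a chord tone.
It is approached by step down from Eb5 and left by step down to C5.
Step in, step out in the same direction — a passing tone.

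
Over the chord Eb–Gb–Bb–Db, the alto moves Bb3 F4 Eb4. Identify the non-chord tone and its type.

The harmony at that moment is Eb minor seventh chord (Eb, Gb, Bb, Db); F4 is not a chord tone.
It is approached by leap up from Bb3 and left by step down to Eb4.
Leap in, step out — an appoggiatura.

F4 is an appoggiatura.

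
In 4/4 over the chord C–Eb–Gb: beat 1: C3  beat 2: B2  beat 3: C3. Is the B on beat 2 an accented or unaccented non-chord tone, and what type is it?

Unaccented neighbor tone.

The harmony at that moment is C diminished triad (C, Eb, Gb); B2 is not a chord tone.
It is approached by step down from C3 and left by step up to C3.
Step away and step back to the same note — a neighbor tone (lower neighbor).
It falls on a weak beat, so it is unaccented.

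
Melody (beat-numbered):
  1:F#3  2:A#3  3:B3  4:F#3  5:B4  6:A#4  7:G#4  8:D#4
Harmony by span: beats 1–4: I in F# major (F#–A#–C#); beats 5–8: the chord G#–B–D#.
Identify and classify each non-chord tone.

B3 (beat 3) — escape tone; A#4 (beat 6) — passing tone.

The harmony at that moment is F# major triad (F#, A#, C#); B3 is not a chord tone.
It is approached by step up from A#3 and left by leap down to F#3.
Step in, leap out — an escape tone.
The harmony at that moment is G# minor triad (G#, B, D#); A#4 is not a chord tone.
It is approached by step down from B4 and left by step down to G#4.
Step in, step out in the same direction — a passing tone.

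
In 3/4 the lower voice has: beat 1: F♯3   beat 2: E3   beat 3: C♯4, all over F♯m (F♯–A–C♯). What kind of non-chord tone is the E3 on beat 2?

The harmony at that moment is F♯ minor triad (F♯, A, C♯); E3 is not a chord tone.
It is approached by step down from F♯3 and left by leap up to C♯4.
Step in, leap out, on a weak beat — an escape tone.

Escape tone.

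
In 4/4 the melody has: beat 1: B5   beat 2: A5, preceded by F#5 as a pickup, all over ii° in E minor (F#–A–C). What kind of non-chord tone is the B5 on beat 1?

Appoggiatura.

The harmony at that moment is F# diminished triad (F#, A, C); B5 is not a chord tone.
It is approached by leap up from F#5 and left by step down to A5.
Leap in, step out, metrically accented — an appoggiatura.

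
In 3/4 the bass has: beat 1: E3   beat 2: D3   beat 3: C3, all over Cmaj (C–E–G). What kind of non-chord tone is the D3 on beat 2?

Passing tone.

The harmony at that moment is C major triad (C, E, G); D3 is not a chord tone.
It is approached by step down from E3 and left by step down to C3.
Step in, step out in the same direction — a passing tone.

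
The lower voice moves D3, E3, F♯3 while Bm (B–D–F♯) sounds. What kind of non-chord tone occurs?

The harmony at that moment is B minor triad (B, D, F♯); E3 is not a chord tone.
It is approached by step up from D3 and left by step up to F♯3.
Step in, step out in the same direction — a passing tone.

E3 is a passing tone.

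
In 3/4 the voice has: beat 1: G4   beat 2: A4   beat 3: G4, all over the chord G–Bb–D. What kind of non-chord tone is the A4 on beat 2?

Upper neighbor tone.

The harmony at that moment is G minor triad (G, Bb, D); A4 is not a chord tone.
It is approached by step up from G4 and left by step down to G4.
Step away and step back to the same note — a neighbor tone (upper neighbor).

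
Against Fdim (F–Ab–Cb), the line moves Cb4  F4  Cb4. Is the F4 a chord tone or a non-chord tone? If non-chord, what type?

F diminished triad contains F, Ab, Cb; F is the root, so it is a chord tone.

Chord tone (the root of F diminished triad).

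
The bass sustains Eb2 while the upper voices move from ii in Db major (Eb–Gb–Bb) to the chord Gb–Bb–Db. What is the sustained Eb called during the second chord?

The harmony at that moment is Gb major triad (Gb, Bb, Db); Eb2 is not a chord tone.
It is held over (the same pitch as the preceding Eb2) and then sustained as the same pitch into the next harmony.
Sustained through a change of harmony — a pedal tone.

Pedal tone (pedal point).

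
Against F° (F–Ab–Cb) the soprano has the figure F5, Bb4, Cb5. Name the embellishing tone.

The harmony at that moment is F diminished triad (F, Ab, Cb); Bb4 is not a chord tone.
It is approached by leap down from F5 and left by step up to Cb5.
Leap in, step out — an appoggiatura.

Bb4 is an appoggiatura.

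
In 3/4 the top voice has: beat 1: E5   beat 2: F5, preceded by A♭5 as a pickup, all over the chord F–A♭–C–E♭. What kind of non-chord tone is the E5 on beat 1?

Appoggiatura.

The harmony at that moment is F minor seventh chord (F, A♭, C, E♭); E5 is not a chord tone.
It is approached by leap down from A♭5 and left by step up to F5.
Leap in, step out, metrically accented — an appoggiatura.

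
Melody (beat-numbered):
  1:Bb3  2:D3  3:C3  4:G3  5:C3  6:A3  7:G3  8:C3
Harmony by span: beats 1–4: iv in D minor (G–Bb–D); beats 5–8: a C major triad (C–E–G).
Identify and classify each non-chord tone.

The harmony at that moment is G minor triad (G, Bb, D); C3 is not a chord tone.
It is approached by step down from D3 and left by leap up to G3.
Step in, leap out — an escape tone.
The harmony at that moment is C major triad (C, E, G); A3 is not a chord tone.
It is approached by leap up from C3 and left by step down to G3.
Leap in, step out — an appoggiatura.

C3 (beat 3) — escape tone; A3 (beat 6) — appoggiatura.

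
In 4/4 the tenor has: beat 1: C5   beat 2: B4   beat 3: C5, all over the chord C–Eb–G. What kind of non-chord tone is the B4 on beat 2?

The harmony at that moment is C minor triad (C, Eb, G); B4 is not a chord tone.
It is approached by step down from C5 and left by step up to C5.
Step away and step back to the same note — a neighbor tone (lower neighbor).

Lower neighbor tone.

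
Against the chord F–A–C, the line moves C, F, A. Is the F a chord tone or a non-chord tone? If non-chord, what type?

F major triad contains F, A, C; F is the root, so it is a chord tone.

Chord tone (the root of F major triad).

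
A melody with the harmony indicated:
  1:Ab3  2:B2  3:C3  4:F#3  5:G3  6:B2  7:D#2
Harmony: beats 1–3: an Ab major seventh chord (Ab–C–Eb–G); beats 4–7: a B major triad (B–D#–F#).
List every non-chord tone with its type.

The harmony at that moment is Ab major seventh chord (Ab, C, Eb, G); B2 is not a chord tone.
It is approached by leap down from Ab3 and left by step up to C3.
Leap in, step out — an appoggiatura.
The harmony at that moment is B major triad (B, D#, F#); G3 is not a chord tone.
It is approached by step up from F#3 and left by leap down to B2.
Step in, leap out — an escape tone.

B2 (beat 2) — appoggiatura; G3 (beat 5) — escape tone.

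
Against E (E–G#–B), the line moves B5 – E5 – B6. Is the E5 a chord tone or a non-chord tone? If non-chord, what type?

E major triad contains E, G#, B; E is the root, so it is a chord tone.

Chord tone (the root of E major triad).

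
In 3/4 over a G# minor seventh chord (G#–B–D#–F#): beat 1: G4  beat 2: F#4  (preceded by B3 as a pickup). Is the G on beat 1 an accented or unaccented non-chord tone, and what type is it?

Accented appoggiatura.

The harmony at that moment is G# minor seventh chord (G#, B, D#, F#); G4 is not a chord tone.
It is approached by leap up from B3 and left by step down to F#4.
Leap in, step out — an appoggiatura.
It falls on the downbeat, so it is accented.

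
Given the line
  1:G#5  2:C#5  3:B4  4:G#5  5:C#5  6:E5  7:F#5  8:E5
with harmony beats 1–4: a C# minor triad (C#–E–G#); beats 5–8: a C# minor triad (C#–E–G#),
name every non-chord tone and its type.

B4 (beat 3) — escape tone; F#5 (beat 7) — neighbor tone.

The harmony at that moment is C# minor triad (C#, E, G#); B4 is not a chord tone.
It is approached by step down from C#5 and left by leap up to G#5.
Step in, leap out — an escape tone.
The harmony at that moment is C# minor triad (C#, E, G#); F#5 is not a chord tone.
It is approached by step up from E5 and left by step down to E5.
Step away and step back to the same note — a neighbor tone (upper neighbor).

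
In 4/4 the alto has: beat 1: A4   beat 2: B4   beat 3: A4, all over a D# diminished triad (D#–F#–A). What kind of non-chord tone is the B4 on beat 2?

Upper neighbor tone.

The harmony at that moment is D# diminished triad (D#, F#, A); B4 is not a chord tone.
It is approached by step up from A4 and left by step down to A4.
Step away and step back to the same note — a neighbor tone (upper neighbor).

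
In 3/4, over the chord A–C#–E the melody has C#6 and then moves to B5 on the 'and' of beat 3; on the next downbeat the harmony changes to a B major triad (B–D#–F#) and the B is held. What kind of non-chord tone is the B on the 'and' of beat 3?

Anticipation.

The harmony at that moment is A major triad (A, C#, E); B5 is not a chord tone.
It is approached by step down from C#6 and then sustained as the same pitch into the next harmony.
Arriving early and becoming a chord tone when the harmony changes — an anticipation.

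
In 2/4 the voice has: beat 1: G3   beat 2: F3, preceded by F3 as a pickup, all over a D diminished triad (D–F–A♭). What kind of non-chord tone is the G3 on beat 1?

Upper neighbor tone.

The harmony at that moment is D diminished triad (D, F, A♭); G3 is not a chord tone.
It is approached by step up from F3 and left by step down to F3.
Step away and step back to the same note — a neighbor tone (upper neighbor).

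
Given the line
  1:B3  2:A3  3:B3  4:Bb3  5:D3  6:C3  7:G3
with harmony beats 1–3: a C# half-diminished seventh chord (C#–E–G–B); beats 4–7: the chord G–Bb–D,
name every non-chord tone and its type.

A3 (beat 2) — neighbor tone; C3 (beat 6) — escape tone.

The harmony at that moment is C# half-diminished seventh chord (C#, E, G, B); A3 is not a chord tone.
It is approached by step down from B3 and left by step up to B3.
Step away and step back to the same note — a neighbor tone (lower neighbor).
The harmony at that moment is G minor triad (G, Bb, D); C3 is not a chord tone.
It is approached by step down from D3 and left by leap up to G3.
Step in, leap out — an escape tone.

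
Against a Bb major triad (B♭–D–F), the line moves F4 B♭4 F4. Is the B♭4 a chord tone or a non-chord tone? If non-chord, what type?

Bb major triad contains B♭, D, F; B♭ is the root, so it is a chord tone.

Chord tone (the root of Bb major triad).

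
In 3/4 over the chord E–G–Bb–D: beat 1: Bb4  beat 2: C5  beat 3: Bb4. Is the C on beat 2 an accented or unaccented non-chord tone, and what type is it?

The harmony at that moment is E half-diminished seventh chord (E, G, Bb, D); C5 is not a chord tone.
It is approached by step up from Bb4 and left by step down to Bb4.
Step away and step back to the same note — a neighbor tone (upper neighbor).
It falls on a weak beat, so it is unaccented.

Unaccented neighbor tone.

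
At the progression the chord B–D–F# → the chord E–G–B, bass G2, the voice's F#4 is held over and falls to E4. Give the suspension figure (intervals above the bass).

7–6 suspension.

At the second chord the bass is G2. The suspended F#4 lies a seventh above the bass; after resolving down by step to E4, the interval above the bass becomes a sixth.
Suspension figures are named by those two intervals: 7–6.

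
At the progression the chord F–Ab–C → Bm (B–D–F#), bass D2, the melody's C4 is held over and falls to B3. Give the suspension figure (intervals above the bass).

At the second chord the bass is D2. The suspended C4 lies a seventh above the bass; after resolving down by step to B3, the interval above the bass becomes a sixth.
Suspension figures are named by those two intervals: 7–6.

7–6 suspension.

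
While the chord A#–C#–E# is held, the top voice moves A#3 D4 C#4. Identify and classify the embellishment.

The harmony at that moment is A# minor triad (A#, C#, E#); D4 is not a chord tone.
It is approached by leap up from A#3 and left by step down to C#4.
Leap in, step out — an appoggiatura.

D4 is an appoggiatura.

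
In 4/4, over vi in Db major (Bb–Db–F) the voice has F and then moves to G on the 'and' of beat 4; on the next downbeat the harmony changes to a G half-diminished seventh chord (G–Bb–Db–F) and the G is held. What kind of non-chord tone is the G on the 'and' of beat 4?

The harmony at that moment is Bb minor triad (Bb, Db, F); G is not a chord tone.
It is approached by step up from F and then sustained as the same pitch into the next harmony.
Arriving early and becoming a chord tone when the harmony changes — an anticipation.

Anticipation.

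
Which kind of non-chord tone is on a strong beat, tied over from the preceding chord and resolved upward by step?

Retardation.

Approach: by preparation — the pitch is first a chord tone, then held (tied or repeated) while the harmony changes under it. Departure: up by step. Metric position: strong.
A prepared dissonance that resolves upward by step — a retardation. (The same figure resolving downward would be a suspension.)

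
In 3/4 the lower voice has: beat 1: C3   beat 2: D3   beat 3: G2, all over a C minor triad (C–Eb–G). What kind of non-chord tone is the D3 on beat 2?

Escape tone.

The harmony at that moment is C minor triad (C, Eb, G); D3 is not a chord tone.
It is approached by step up from C3 and left by leap down to G2.
Step in, leap out, on a weak beat — an escape tone.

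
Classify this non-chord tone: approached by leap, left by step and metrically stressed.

Approach: by leap. Departure: by step. Metric position: strong.
Leap in, step out, in a metrically strong position — an appoggiatura. (It is the mirror image of the escape tone, which steps in and leaps out from a weak position.)

Appoggiatura.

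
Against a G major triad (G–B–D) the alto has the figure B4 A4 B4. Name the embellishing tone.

A4 is a neighbor tone.

The harmony at that moment is G major triad (G, B, D); A4 is not a chord tone.
It is approached by step down from B4 and left by step up to B4.
Step away and step back to the same note — a neighbor tone (lower neighbor).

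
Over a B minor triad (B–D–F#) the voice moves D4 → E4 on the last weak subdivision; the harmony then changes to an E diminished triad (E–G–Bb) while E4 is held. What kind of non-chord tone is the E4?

E4 is an anticipation.

The harmony at that moment is B minor triad (B, D, F#); E4 is not a chord tone.
It is approached by step up from D4 and then sustained as the same pitch into the next harmony.
Arriving early and becoming a chord tone when the harmony changes — an anticipation.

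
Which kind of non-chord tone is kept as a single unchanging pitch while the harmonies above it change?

Pedal tone.

Approach: none. Departure: none — a single pitch is sustained while the chords change around it, passing through harmonies that do not contain it.
No melodic motion at all; the dissonance is created entirely by the moving harmonies against the stationary note — a pedal tone (pedal point).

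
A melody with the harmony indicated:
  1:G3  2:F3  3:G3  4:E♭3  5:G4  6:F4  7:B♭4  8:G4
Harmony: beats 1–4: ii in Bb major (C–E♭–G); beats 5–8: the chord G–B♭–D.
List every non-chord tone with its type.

F3 (beat 2) — neighbor tone; F4 (beat 6) — escape tone.

The harmony at that moment is C minor triad (C, E♭, G); F3 is not a chord tone.
It is approached by step down from G3 and left by step up to G3.
Step away and step back to the same note — a neighbor tone (lower neighbor).
The harmony at that moment is G minor triad (G, B♭, D); F4 is not a chord tone.
It is approached by step down from G4 and left by leap up to B♭4.
Step in, leap out — an escape tone.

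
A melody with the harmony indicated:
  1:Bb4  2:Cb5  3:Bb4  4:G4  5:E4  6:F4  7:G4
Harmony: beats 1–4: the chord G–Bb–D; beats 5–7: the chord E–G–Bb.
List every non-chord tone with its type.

The harmony at that moment is G minor triad (G, Bb, D); Cb5 is not a chord tone.
It is approached by step up from Bb4 and left by step down to Bb4.
Step away and step back to the same note — a neighbor tone (upper neighbor).
The harmony at that moment is E diminished triad (E, G, Bb); F4 is not a chord tone.
It is approached by step up from E4 and left by step up to G4.
Step in, step out in the same direction — a passing tone.

Cb5 (beat 2) — neighbor tone; F4 (beat 6) — passing tone.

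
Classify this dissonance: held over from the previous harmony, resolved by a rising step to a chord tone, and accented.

Retardation.

Approach: by preparation — the pitch is first a chord tone, then held (tied or repeated) while the harmony changes under it. Departure: up by step. Metric position: strong.
A prepared dissonance that resolves upward by step — a retardation. (The same figure resolving downward would be a suspension.)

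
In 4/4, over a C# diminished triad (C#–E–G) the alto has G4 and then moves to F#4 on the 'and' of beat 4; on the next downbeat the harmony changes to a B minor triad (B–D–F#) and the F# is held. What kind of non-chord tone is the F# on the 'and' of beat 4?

The harmony at that moment is C# diminished triad (C#, E, G); F#4 is not a chord tone.
It is approached by step down from G4 and then sustained as the same pitch into the next harmony.
Arriving early and becoming a chord tone when the harmony changes — an anticipation.

Anticipation.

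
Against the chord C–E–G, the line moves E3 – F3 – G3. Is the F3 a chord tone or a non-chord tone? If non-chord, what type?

The harmony at that moment is C major triad (C, E, G); F3 is not a chord tone.
It is approached by step up from E3 and left by step up to G3.
Step in, step out in the same direction — a passing tone.

Non-chord tone — a passing tone.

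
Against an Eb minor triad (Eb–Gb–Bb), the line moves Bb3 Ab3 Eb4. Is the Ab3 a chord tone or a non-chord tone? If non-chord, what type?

Non-chord tone — an escape tone.

The harmony at that moment is Eb minor triad (Eb, Gb, Bb); Ab3 is not a chord tone.
It is approached by step down from Bb3 and left by leap up to Eb4.
Step in, leap out — an escape tone.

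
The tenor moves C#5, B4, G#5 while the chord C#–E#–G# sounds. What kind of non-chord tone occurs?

B4 is an escape tone.

The harmony at that moment is C# major triad (C#, E#, G#); B4 is not a chord tone.
It is approached by step down from C#5 and left by leap up to G#5.
Step in, leap out — an escape tone.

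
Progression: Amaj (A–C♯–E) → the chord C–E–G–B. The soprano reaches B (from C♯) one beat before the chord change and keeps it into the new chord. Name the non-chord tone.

The harmony at that moment is A major triad (A, C♯, E); B is not a chord tone.
It is approached by step down from C♯ and then sustained as the same pitch into the next harmony.
Arriving early and becoming a chord tone when the harmony changes — an anticipation.

B is an anticipation.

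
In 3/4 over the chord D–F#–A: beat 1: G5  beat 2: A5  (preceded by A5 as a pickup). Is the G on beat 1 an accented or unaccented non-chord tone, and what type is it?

Accented neighbor tone.

The harmony at that moment is D major triad (D, F#, A); G5 is not a chord tone.
It is approached by step down from A5 and left by step up to A5.
Step away and step back to the same note — a neighbor tone (lower neighbor).
It falls on the downbeat, so it is accented.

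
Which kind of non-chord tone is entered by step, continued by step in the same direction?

Passing tone.

Approach: by step. Departure: by step, continuing in the same direction.
Stepwise on both sides with no change of direction means the note fills in the space between two different chord tones — a passing tone. (Had it turned back to its starting note it would be a neighbor tone instead.)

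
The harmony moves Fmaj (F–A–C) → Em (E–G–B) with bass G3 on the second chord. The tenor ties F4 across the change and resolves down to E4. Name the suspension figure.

At the second chord the bass is G3. The suspended F4 lies a seventh above the bass; after resolving down by step to E4, the interval above the bass becomes a sixth.
Suspension figures are named by those two intervals: 7–6.

7–6 suspension.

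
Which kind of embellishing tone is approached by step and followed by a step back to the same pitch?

Neighbor tone.

Approach: by step. Departure: by step in the opposite direction, back to the starting pitch.
Stepwise on both sides but reversing to return to the same chord tone — a neighbor tone. (Had it continued onward in the same direction it would be a passing tone instead.)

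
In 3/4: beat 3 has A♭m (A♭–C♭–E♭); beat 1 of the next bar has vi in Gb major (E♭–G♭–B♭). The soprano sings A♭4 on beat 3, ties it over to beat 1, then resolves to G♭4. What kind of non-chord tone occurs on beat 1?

The harmony at that moment is E♭ minor triad (E♭, G♭, B♭); A♭4 is not a chord tone.
It is held over (the same pitch as the preceding A♭4) and left by step down to G♭4.
Held over from the previous chord and resolving down by step — a suspension.

Suspension.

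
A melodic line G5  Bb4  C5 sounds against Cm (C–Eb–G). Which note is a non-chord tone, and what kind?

The harmony at that moment is C minor triad (C, Eb, G); Bb4 is not a chord tone.
It is approached by leap down from G5 and left by step up to C5.
Leap in, step out — an appoggiatura.

Bb4 is an appoggiatura.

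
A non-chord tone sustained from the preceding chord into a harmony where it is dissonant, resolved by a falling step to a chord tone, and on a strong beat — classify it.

Approach: by preparation — the pitch is first a chord tone, then held (tied or repeated) while the harmony changes under it. Departure: down by step. Metric position: strong.
A prepared dissonance that resolves downward by step — a suspension. (The same figure resolving upward would be a retardation.)

Suspension.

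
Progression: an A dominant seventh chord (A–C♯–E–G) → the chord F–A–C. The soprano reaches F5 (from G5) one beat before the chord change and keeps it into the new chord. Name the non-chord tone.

F5 is an anticipation.

The harmony at that moment is A dominant seventh chord (A, C♯, E, G); F5 is not a chord tone.
It is approached by step down from G5 and then sustained as the same pitch into the next harmony.
Arriving early and becoming a chord tone when the harmony changes — an anticipation.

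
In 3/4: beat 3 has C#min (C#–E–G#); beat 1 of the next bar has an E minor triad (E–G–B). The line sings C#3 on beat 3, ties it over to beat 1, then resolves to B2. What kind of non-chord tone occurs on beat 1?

Suspension.

The harmony at that moment is E minor triad (E, G, B); C#3 is not a chord tone.
It is held over (the same pitch as the preceding C#3) and left by step down to B2.
Held over from the previous chord and resolving down by step — a suspension.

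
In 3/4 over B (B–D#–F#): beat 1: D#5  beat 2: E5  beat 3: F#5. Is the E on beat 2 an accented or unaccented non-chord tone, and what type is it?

Unaccented passing tone.

The harmony at that moment is B major triad (B, D#, F#); E5 is not a chord tone.
It is approached by step up from D#5 and left by step up to F#5.
Step in, step out in the same direction — a passing tone.
It falls on a weak beat, so it is unaccented.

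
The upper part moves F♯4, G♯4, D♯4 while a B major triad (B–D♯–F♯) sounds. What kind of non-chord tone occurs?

G♯4 is an escape tone.

The harmony at that moment is B major triad (B, D♯, F♯); G♯4 is not a chord tone.
It is approached by step up from F♯4 and left by leap down to D♯4.
Step in, leap out — an escape tone.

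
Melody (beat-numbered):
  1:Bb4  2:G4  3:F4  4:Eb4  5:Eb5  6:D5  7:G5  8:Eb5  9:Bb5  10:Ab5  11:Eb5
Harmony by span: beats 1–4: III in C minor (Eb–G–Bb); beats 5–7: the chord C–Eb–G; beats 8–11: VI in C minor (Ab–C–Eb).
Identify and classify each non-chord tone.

F4 (beat 3) — passing tone; D5 (beat 6) — escape tone; Bb5 (beat 9) — appoggiatura.

The harmony at that moment is Eb major triad (Eb, G, Bb); F4 is not a chord tone.
It is approached by step down from G4 and left by step down to Eb4.
Step in, step out in the same direction — a passing tone.
The harmony at that moment is C minor triad (C, Eb, G); D5 is not a chord tone.
It is approached by step down from Eb5 and left by leap up to G5.
Step in, leap out — an escape tone.
The harmony at that moment is Ab major triad (Ab, C, Eb); Bb5 is not a chord tone.
It is approached by leap up from Eb5 and left by step down to Ab5.
Leap in, step out — an appoggiatura.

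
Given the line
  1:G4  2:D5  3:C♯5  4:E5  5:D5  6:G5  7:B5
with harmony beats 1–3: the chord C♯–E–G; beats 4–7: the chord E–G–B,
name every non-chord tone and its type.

The harmony at that moment is C♯ diminished triad (C♯, E, G); D5 is not a chord tone.
It is approached by leap up from G4 and left by step down to C♯5.
Leap in, step out — an appoggiatura.
The harmony at that moment is E minor triad (E, G, B); D5 is not a chord tone.
It is approached by step down from E5 and left by leap up to G5.
Step in, leap out — an escape tone.

D5 (beat 2) — appoggiatura; D5 (beat 5) — escape tone.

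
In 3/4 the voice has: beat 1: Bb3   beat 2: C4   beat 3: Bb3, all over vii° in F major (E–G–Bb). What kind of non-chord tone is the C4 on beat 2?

The harmony at that moment is E diminished triad (E, G, Bb); C4 is not a chord tone.
It is approached by step up from Bb3 and left by step down to Bb3.
Step away and step back to the same note — a neighbor tone (upper neighbor).

Upper neighbor tone.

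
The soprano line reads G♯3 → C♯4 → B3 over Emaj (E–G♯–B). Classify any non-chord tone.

The harmony at that moment is E major triad (E, G♯, B); C♯4 is not a chord tone.
It is approached by leap up from G♯3 and left by step down to B3.
Leap in, step out — an appoggiatura.

C♯4 is an appoggiatura.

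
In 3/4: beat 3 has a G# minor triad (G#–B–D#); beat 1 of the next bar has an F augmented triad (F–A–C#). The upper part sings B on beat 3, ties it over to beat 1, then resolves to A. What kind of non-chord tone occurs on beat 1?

The harmony at that moment is F augmented triad (F, A, C#); B is not a chord tone.
It is held over (the same pitch as the preceding B) and left by step down to A.
Held over from the previous chord and resolving down by step — a suspension.

Suspension.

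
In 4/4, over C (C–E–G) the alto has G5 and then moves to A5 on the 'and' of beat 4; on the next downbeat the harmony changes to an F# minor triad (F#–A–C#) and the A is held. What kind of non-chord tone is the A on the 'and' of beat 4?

The harmony at that moment is C major triad (C, E, G); A5 is not a chord tone.
It is approached by step up from G5 and then sustained as the same pitch into the next harmony.
Arriving early and becoming a chord tone when the harmony changes — an anticipation.

Anticipation.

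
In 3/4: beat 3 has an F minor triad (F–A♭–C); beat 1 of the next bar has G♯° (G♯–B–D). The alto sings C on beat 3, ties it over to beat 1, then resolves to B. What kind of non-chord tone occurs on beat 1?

Suspension.

The harmony at that moment is G♯ diminished triad (G♯, B, D); C is not a chord tone.
It is held over (the same pitch as the preceding C) and left by step down to B.
Held over from the previous chord and resolving down by step — a suspension.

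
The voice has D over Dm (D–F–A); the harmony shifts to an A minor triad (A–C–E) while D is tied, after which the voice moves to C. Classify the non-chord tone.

D is a suspension.

The harmony at that moment is A minor triad (A, C, E); D is not a chord tone.
It is held over (the same pitch as the preceding D) and left by step down to C.
Held over from the previous chord and resolving down by step — a suspension.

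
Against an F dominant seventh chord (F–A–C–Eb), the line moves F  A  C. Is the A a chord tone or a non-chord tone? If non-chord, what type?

F dominant seventh chord contains F, A, C, Eb; A is the third, so it is a chord tone.

Chord tone (the third of F dominant seventh chord).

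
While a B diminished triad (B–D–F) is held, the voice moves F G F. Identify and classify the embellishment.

G is a neighbor tone.

The harmony at that moment is B diminished triad (B, D, F); G is not a chord tone.
It is approached by step up from F and left by step down to F.
Step away and step back to the same note — a neighbor tone (upper neighbor).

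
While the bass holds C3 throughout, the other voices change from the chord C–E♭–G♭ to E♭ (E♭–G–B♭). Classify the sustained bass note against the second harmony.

The harmony at that moment is E♭ major triad (E♭, G, B♭); C3 is not a chord tone.
It is held over (the same pitch as the preceding C3) and then sustained as the same pitch into the next harmony.
Sustained through a change of harmony — a pedal tone.

Pedal tone (pedal point).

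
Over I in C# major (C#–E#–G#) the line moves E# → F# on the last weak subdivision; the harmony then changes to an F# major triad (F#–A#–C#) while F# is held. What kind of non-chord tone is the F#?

F# is an anticipation.

The harmony at that moment is C# major triad (C#, E#, G#); F# is not a chord tone.
It is approached by step up from E# and then sustained as the same pitch into the next harmony.
Arriving early and becoming a chord tone when the harmony changes — an anticipation.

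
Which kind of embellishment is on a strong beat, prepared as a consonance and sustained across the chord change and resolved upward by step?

Approach: by preparation — the pitch is first a chord tone, then held (tied or repeated) while the harmony changes under it. Departure: up by step. Metric position: strong.
A prepared dissonance that resolves upward by step — a retardation. (The same figure resolving downward would be a suspension.)

Retardation.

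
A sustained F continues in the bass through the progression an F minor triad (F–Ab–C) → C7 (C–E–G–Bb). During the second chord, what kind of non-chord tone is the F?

Pedal tone (pedal point).

The harmony at that moment is C dominant seventh chord (C, E, G, Bb); F is not a chord tone.
It is held over (the same pitch as the preceding F) and then sustained as the same pitch into the next harmony.
Sustained through a change of harmony — a pedal tone.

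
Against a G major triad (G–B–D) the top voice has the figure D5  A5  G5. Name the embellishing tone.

The harmony at that moment is G major triad (G, B, D); A5 is not a chord tone.
It is approached by leap up from D5 and left by step down to G5.
Leap in, step out — an appoggiatura.

A5 is an appoggiatura.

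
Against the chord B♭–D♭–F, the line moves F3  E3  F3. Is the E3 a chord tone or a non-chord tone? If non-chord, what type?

The harmony at that moment is B♭ minor triad (B♭, D♭, F); E3 is not a chord tone.
It is approached by step down from F3 and left by step up to F3.
Step away and step back to the same note — a neighbor tone (lower neighbor).

Non-chord tone — a neighbor tone.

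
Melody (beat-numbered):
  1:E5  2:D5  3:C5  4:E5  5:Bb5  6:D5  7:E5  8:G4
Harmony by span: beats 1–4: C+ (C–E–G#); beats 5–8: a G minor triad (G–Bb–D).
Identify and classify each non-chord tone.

The harmony at that moment is C augmented triad (C, E, G#); D5 is not a chord tone.
It is approached by step down from E5 and left by step down to C5.
Step in, step out in the same direction — a passing tone.
The harmony at that moment is G minor triad (G, Bb, D); E5 is not a chord tone.
It is approached by step up from D5 and left by leap down to G4.
Step in, leap out — an escape tone.

D5 (beat 2) — passing tone; E5 (beat 7) — escape tone.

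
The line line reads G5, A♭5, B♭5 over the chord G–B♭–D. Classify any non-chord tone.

The harmony at that moment is G minor triad (G, B♭, D); A♭5 is not a chord tone.
It is approached by step up from G5 and left by step up to B♭5.
Step in, step out in the same direction — a passing tone.

A♭5 is a passing tone.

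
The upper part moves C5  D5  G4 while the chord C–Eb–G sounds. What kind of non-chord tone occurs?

D5 is an escape tone.

The harmony at that moment is C minor triad (C, Eb, G); D5 is not a chord tone.
It is approached by step up from C5 and left by leap down to G4.
Step in, leap out — an escape tone.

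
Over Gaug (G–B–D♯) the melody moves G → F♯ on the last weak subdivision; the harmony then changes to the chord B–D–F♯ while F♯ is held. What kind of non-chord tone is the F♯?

F♯ is an anticipation.

The harmony at that moment is G augmented triad (G, B, D♯); F♯ is not a chord tone.
It is approached by step down from G and then sustained as the same pitch into the next harmony.
Arriving early and becoming a chord tone when the harmony changes — an anticipation.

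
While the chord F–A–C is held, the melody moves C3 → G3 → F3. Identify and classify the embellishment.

The harmony at that moment is F major triad (F, A, C); G3 is not a chord tone.
It is approached by leap up from C3 and left by step down to F3.
Leap in, step out — an appoggiatura.

G3 is an appoggiatura.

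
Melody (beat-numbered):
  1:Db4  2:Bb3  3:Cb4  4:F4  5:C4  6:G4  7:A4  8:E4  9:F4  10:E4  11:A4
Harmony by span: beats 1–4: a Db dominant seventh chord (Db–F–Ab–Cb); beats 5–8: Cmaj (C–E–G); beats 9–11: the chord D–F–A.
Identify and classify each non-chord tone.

The harmony at that moment is Db dominant seventh chord (Db, F, Ab, Cb); Bb3 is not a chord tone.
It is approached by leap down from Db4 and left by step up to Cb4.
Leap in, step out — an appoggiatura.
The harmony at that moment is C major triad (C, E, G); A4 is not a chord tone.
It is approached by step up from G4 and left by leap down to E4.
Step in, leap out — an escape tone.
The harmony at that moment is D minor triad (D, F, A); E4 is not a chord tone.
It is approached by step down from F4 and left by leap up to A4.
Step in, leap out — an escape tone.

Bb3 (beat 2) — appoggiatura; A4 (beat 7) — escape tone; E4 (beat 10) — escape tone.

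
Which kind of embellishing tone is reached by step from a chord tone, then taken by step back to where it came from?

Neighbor tone.

Approach: by step. Departure: by step in the opposite direction, back to the starting pitch.
Stepwise on both sides but reversing to return to the same chord tone — a neighbor tone. (Had it continued onward in the same direction it would be a passing tone instead.)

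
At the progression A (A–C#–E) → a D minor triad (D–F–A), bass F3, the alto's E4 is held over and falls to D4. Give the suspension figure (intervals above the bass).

At the second chord the bass is F3. The suspended E4 lies a seventh above the bass; after resolving down by step to D4, the interval above the bass becomes a sixth.
Suspension figures are named by those two intervals: 7–6.

7–6 suspension.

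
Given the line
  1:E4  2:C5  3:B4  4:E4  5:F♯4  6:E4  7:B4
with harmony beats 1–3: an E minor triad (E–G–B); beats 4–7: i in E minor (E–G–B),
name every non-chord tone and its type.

C5 (beat 2) — appoggiatura; F♯4 (beat 5) — neighbor tone.

The harmony at that moment is E minor triad (E, G, B); C5 is not a chord tone.
It is approached by leap up from E4 and left by step down to B4.
Leap in, step out — an appoggiatura.
The harmony at that moment is E minor triad (E, G, B); F♯4 is not a chord tone.
It is approached by step up from E4 and left by step down to E4.
Step away and step back to the same note — a neighbor tone (upper neighbor).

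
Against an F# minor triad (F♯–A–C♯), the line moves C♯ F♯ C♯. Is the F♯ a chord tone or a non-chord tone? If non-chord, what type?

F# minor triad contains F♯, A, C♯; F♯ is the root, so it is a chord tone.

Chord tone (the root of F# minor triad).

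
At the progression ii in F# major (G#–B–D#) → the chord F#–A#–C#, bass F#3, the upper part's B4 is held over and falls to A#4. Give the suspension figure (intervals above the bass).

4–3 suspension.

At the second chord the bass is F#3. The suspended B4 lies a fourth above the bass; after resolving down by step to A#4, the interval above the bass becomes a third.
Suspension figures are named by those two intervals: 4–3.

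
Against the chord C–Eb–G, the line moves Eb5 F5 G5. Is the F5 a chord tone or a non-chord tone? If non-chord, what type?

Non-chord tone — a passing tone.

The harmony at that moment is C minor triad (C, Eb, G); F5 is not a chord tone.
It is approached by step up from Eb5 and left by step up to G5.
Step in, step out in the same direction — a passing tone.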